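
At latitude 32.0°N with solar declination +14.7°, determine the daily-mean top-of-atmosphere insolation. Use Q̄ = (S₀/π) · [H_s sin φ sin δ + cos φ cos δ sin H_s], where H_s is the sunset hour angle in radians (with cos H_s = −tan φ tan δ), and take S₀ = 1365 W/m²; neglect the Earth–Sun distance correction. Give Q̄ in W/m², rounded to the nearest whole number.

−tan φ tan δ = −(0.6249)(0.2623) = -0.1639; H_s = arccos(-0.1639) = 99.43°. In radians, H_s = 1.7354.
H_s sin φ sin δ = 1.7354 × 0.5299 × 0.2538 = 0.2334.
cos φ cos δ sin H_s = 0.8480 × 0.9673 × 0.9865 = 0.8092.
Q̄ = (1365/π) × (0.2334 + 0.8092) = 434.49 × 1.0426 = 453.00 W/m².

453 W/m²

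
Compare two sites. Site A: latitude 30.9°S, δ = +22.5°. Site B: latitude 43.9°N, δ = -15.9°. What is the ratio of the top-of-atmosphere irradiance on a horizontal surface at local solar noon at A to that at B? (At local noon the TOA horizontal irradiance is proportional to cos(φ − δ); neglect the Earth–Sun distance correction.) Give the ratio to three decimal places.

1.185

A: cos θ_z = cos(-30.9° − (22.5°)) = 0.5962.
B: cos θ_z = cos(43.9° − (-15.9°)) = 0.5030.
Ratio A/B = 0.5962 / 0.5030 = 1.1853.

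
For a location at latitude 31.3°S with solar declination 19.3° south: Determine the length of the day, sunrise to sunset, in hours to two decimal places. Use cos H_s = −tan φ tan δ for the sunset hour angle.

13.64 hours

−tan φ tan δ = −(-0.6080)(-0.3502) = -0.2129; H_s = arccos(-0.2129) = 102.29°.
Day length = 2 H_s / 15° h⁻¹ = 204.58° / 15 = 13.639 h.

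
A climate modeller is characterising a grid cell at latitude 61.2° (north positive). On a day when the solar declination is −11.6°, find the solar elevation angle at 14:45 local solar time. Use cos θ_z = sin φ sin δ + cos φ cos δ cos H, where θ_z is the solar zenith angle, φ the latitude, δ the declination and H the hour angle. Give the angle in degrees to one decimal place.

Hour angle H = 15° × (14.75 − 12) = 41.25°.
With φ = 61.2°, δ = -11.6°, H = 41.25°: sin φ sin δ = -0.1762, cos φ cos δ cos H = 0.3548, so cos θ_z = 0.1786.
θ_z = arccos(0.1786) = 79.71°, so the elevation is 90° − 79.71° = 10.29°.

10.3°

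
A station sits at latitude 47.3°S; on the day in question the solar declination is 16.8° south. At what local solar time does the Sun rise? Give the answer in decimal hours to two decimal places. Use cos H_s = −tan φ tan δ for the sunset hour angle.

4.73 h

cos H_s = −tan(-47.3°) · tan(-16.8°) = -0.3272, so H_s = arccos(-0.3272) = 109.10°.
Sunrise is at 12 − H_s/15 = 12 − 7.273 = 4.727 h local solar time.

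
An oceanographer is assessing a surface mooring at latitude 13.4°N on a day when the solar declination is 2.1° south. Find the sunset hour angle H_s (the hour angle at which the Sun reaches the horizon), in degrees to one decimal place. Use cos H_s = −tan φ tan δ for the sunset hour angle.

89.5°

cos H_s = −tan(13.4°) · tan(-2.1°) = 0.0087, so H_s = arccos(0.0087) = 89.50°.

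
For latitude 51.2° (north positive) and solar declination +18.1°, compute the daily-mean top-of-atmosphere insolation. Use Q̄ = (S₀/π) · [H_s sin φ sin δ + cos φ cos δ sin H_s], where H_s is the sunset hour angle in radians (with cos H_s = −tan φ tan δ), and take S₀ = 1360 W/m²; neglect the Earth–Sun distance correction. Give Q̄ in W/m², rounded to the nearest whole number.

444 W/m²

−tan φ tan δ = −(1.2437)(0.3269) = -0.4066; H_s = arccos(-0.4066) = 113.99°. In radians, H_s = 1.9895.
H_s sin φ sin δ = 1.9895 × 0.7793 × 0.3107 = 0.4817.
cos φ cos δ sin H_s = 0.6266 × 0.9505 × 0.9136 = 0.5441.
Q̄ = (1360/π) × (0.4817 + 0.5441) = 432.90 × 1.0258 = 444.07 W/m².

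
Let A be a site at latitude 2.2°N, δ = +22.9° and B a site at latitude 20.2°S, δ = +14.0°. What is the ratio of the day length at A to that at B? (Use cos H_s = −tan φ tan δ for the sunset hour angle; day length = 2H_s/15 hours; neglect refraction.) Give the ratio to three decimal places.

A: H_s = arccos(−tan 2.2° · tan 22.9°) = 90.93°, so 2H_s/15 = 12.1240 h.
B: H_s = arccos(−tan -20.2° · tan 14.0°) = 84.74°, so 2H_s/15 = 11.2987 h.
Ratio A/B = 12.1240 / 11.2987 = 1.0730.

1.073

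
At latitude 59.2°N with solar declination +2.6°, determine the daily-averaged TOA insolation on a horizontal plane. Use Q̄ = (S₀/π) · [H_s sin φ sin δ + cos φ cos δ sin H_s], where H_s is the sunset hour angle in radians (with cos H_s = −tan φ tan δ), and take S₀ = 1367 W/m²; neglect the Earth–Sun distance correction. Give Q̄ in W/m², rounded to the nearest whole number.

250 W/m²

The sunset hour angle satisfies cos H_s = −tan φ tan δ = -0.0762, giving H_s = 94.37°. In radians, H_s = 1.6471.
H_s sin φ sin δ = 1.6471 × 0.8590 × 0.0454 = 0.0642.
cos φ cos δ sin H_s = 0.5120 × 0.9990 × 0.9971 = 0.5100.
Q̄ = (1367/π) × (0.0642 + 0.5100) = 435.13 × 0.5742 = 249.85 W/m².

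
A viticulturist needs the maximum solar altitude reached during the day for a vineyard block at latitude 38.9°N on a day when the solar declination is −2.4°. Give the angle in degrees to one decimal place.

48.7°

At local solar noon the hour angle is zero, so the elevation is 90° − |φ − δ| = 90° − |38.9° − (-2.4°)| = 90° − 41.3° = 48.7°.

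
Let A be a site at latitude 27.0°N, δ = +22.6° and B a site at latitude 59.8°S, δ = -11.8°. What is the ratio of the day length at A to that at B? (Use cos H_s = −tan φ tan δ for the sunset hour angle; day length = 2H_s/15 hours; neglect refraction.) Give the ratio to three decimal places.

0.921

A: H_s = arccos(−tan 27.0° · tan 22.6°) = 102.25°, so 2H_s/15 = 13.6333 h.
B: H_s = arccos(−tan -59.8° · tan -11.8°) = 111.04°, so 2H_s/15 = 14.8053 h.
Ratio A/B = 13.6333 / 14.8053 = 0.9208.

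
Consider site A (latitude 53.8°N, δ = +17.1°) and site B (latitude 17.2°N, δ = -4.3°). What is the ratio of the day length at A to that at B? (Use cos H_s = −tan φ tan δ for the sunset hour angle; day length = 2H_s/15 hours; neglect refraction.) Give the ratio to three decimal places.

A: H_s = arccos(−tan 53.8° · tan 17.1°) = 114.86°, so 2H_s/15 = 15.3147 h.
B: H_s = arccos(−tan 17.2° · tan -4.3°) = 88.67°, so 2H_s/15 = 11.8227 h.
Ratio A/B = 15.3147 / 11.8227 = 1.2954.

1.295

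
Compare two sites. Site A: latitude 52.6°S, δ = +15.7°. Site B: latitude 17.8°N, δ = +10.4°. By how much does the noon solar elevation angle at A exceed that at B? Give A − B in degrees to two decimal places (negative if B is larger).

-60.90°

A: 90° − |-52.6 − (15.7)| = 21.70°.
B: 90° − |17.8 − (10.4)| = 82.60°.
A − B = 21.70 − 82.60 = -60.90°.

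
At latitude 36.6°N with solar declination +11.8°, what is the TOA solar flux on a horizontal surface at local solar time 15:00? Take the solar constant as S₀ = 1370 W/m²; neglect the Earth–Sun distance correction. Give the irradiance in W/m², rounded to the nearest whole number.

928 W/m²

Hour angle H = 15° × (15 − 12) = 45.00°.
cos θ_z = sin(36.6°) sin(11.8°) + cos(36.6°) cos(11.8°) cos(45.00°) = 0.1219 + 0.5557 = 0.6776.
Top-of-atmosphere irradiance = S₀ cos θ_z = 1370 × 0.6776 = 928.31 W/m².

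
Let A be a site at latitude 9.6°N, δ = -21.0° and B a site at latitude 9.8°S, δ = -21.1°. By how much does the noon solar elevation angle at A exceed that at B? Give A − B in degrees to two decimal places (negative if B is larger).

-19.30°

A: 90° − |9.6 − (-21.0)| = 59.40°.
B: 90° − |-9.8 − (-21.1)| = 78.70°.
A − B = 59.40 − 78.70 = -19.30°.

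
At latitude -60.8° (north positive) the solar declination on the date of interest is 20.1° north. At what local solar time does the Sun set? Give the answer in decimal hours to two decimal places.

15.27 h

The sunset hour angle satisfies cos H_s = −tan φ tan δ = 0.6548, giving H_s = 49.10°.
Sunset is at 12 + H_s/15 = 12 + 3.273 = 15.273 h local solar time.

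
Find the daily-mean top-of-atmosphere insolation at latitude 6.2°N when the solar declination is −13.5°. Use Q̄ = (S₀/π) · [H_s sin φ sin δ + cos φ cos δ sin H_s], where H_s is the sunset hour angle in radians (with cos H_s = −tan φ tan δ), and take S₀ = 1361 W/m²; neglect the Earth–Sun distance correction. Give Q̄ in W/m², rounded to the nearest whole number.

The sunset hour angle satisfies cos H_s = −tan φ tan δ = 0.0261, giving H_s = 88.50°. In radians, H_s = 1.5446.
H_s sin φ sin δ = 1.5446 × 0.1080 × -0.2334 = -0.0389.
cos φ cos δ sin H_s = 0.9942 × 0.9724 × 0.9997 = 0.9665.
Q̄ = (1361/π) × (-0.0389 + 0.9665) = 433.22 × 0.9276 = 401.85 W/m².

402 W/m²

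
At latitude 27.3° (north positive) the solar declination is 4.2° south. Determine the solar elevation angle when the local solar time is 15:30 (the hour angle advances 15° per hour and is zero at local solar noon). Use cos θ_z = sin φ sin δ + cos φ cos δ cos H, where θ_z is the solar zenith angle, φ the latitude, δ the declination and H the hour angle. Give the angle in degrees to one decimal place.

Hour angle H = 15° × (15.5 − 12) = 52.50°.
With φ = 27.3°, δ = -4.2°, H = 52.50°: sin φ sin δ = -0.0336, cos φ cos δ cos H = 0.5395, so cos θ_z = 0.5059.
θ_z = arccos(0.5059) = 59.61°, so the elevation is 90° − 59.61° = 30.39°.

30.4°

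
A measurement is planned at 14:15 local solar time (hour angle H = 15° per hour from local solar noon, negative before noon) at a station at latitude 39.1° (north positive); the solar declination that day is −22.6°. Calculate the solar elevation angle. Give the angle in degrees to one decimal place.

20.7°

Hour angle H = 15° × (14.25 − 12) = 33.75°.
cos θ_z = sin φ sin δ + cos φ cos δ cos H = (0.6307)(-0.3843) + (0.7760)(0.9232)(0.8315) = 0.3533.
θ_z = arccos(0.3533) = 69.31°, so the elevation is 90° − 69.31° = 20.69°.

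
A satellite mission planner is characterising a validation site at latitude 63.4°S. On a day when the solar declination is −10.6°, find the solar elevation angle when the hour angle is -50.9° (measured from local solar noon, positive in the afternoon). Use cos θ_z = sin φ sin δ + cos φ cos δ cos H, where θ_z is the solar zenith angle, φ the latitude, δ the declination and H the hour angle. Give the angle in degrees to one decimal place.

With φ = -63.4°, δ = -10.6°, H = -50.90°: sin φ sin δ = 0.1645, cos φ cos δ cos H = 0.2776, so cos θ_z = 0.4421.
θ_z = arccos(0.4421) = 63.76°, so the elevation is 90° − 63.76° = 26.24°.

26.2°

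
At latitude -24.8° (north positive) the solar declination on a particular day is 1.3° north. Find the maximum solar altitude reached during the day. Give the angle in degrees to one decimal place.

At local solar noon the hour angle is zero, so the elevation is 90° − |φ − δ| = 90° − |-24.8° − (1.3°)| = 90° − 26.1° = 63.9°.

63.9°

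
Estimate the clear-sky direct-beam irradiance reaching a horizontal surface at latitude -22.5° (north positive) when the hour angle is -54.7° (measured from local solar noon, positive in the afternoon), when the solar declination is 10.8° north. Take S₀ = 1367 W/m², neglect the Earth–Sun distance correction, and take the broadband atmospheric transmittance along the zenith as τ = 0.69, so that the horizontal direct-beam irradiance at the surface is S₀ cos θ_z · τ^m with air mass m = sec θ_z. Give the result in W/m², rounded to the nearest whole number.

cos θ_z = sin(-22.5°) sin(10.8°) + cos(-22.5°) cos(10.8°) cos(-54.70°) = -0.0717 + 0.5244 = 0.4527.
Air mass m = 1/cos θ_z = 1/0.4527 = 2.209; τ^m = 0.69^2.209 = 0.4406.
Surface direct beam = 1367 × 0.4527 × 0.4406 = 272.66 W/m².

273 W/m²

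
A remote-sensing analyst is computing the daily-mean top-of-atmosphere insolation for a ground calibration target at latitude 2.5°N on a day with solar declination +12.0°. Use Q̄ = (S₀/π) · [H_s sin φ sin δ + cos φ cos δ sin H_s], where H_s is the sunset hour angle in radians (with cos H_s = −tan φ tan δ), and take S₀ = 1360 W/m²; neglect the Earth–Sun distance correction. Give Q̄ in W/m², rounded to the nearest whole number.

cos H_s = −tan(2.5°) · tan(12.0°) = -0.0093, so H_s = arccos(-0.0093) = 90.53°. In radians, H_s = 1.5800.
H_s sin φ sin δ = 1.5800 × 0.0436 × 0.2079 = 0.0143.
cos φ cos δ sin H_s = 0.9990 × 0.9781 × 1.0000 = 0.9771.
Q̄ = (1360/π) × (0.0143 + 0.9771) = 432.90 × 0.9914 = 429.18 W/m².

429 W/m²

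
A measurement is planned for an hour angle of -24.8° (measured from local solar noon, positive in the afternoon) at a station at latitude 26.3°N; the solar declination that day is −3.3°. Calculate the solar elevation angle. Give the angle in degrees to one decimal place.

51.9°

With φ = 26.3°, δ = -3.3°, H = -24.80°: sin φ sin δ = -0.0255, cos φ cos δ cos H = 0.8125, so cos θ_z = 0.7870.
θ_z = arccos(0.7870) = 38.09°, so the elevation is 90° − 38.09° = 51.91°.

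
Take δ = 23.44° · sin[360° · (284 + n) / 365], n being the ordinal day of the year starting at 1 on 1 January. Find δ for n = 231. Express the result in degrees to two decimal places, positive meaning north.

+12.44°

360 × (284 + 231) / 365 = 507.945°; sin(507.945°) = 0.5307.
δ = 23.44 × 0.5307 = 12.440° ≈ +12.44°.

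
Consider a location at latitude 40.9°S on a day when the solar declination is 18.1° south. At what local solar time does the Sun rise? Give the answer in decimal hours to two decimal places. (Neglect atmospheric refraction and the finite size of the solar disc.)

−tan φ tan δ = −(-0.8662)(-0.3269) = -0.2832; H_s = arccos(-0.2832) = 106.45°.
Sunrise is at 12 − H_s/15 = 12 − 7.097 = 4.903 h local solar time.

4.90 h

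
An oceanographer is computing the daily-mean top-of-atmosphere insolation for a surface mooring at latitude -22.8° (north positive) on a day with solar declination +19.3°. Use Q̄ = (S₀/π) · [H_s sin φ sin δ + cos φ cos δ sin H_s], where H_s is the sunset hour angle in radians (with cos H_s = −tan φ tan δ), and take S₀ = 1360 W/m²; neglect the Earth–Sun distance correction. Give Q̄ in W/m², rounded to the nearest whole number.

294 W/m²

cos H_s = −tan(-22.8°) · tan(19.3°) = 0.1472, so H_s = arccos(0.1472) = 81.54°. In radians, H_s = 1.4231.
H_s sin φ sin δ = 1.4231 × -0.3875 × 0.3305 = -0.1823.
cos φ cos δ sin H_s = 0.9219 × 0.9438 × 0.9891 = 0.8606.
Q̄ = (1360/π) × (-0.1823 + 0.8606) = 432.90 × 0.6783 = 293.64 W/m².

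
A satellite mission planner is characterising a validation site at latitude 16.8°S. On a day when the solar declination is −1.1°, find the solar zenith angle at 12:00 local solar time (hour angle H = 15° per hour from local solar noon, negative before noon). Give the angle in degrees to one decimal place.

15.7°

Hour angle H = 15° × (12 − 12) = 0.00°.
With φ = -16.8°, δ = -1.1°, H = 0.00°: sin φ sin δ = 0.0055, cos φ cos δ cos H = 0.9571, so cos θ_z = 0.9626.
θ_z = arccos(0.9626) = 15.72°.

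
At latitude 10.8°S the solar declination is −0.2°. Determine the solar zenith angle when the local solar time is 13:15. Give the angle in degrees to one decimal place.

21.4°

Hour angle H = 15° × (13.25 − 12) = 18.75°.
cos θ_z = sin(-10.8°) sin(-0.2°) + cos(-10.8°) cos(-0.2°) cos(18.75°) = 0.0007 + 0.9302 = 0.9309.
θ_z = arccos(0.9309) = 21.42°.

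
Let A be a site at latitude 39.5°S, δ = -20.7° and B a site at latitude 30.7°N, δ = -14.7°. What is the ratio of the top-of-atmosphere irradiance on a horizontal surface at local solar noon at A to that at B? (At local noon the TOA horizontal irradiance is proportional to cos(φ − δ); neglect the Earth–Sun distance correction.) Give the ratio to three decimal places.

1.348

A: cos θ_z = cos(-39.5° − (-20.7°)) = 0.9466.
B: cos θ_z = cos(30.7° − (-14.7°)) = 0.7022.
Ratio A/B = 0.9466 / 0.7022 = 1.3480.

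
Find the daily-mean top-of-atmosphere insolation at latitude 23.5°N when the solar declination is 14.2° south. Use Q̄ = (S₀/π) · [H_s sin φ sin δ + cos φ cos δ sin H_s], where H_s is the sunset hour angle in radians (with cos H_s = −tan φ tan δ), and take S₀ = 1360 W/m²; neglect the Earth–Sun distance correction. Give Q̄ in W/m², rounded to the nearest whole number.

321 W/m²

The sunset hour angle satisfies cos H_s = −tan φ tan δ = 0.1100, giving H_s = 83.68°. In radians, H_s = 1.4605.
H_s sin φ sin δ = 1.4605 × 0.3987 × -0.2453 = -0.1428.
cos φ cos δ sin H_s = 0.9171 × 0.9694 × 0.9939 = 0.8836.
Q̄ = (1360/π) × (-0.1428 + 0.8836) = 432.90 × 0.7408 = 320.69 W/m².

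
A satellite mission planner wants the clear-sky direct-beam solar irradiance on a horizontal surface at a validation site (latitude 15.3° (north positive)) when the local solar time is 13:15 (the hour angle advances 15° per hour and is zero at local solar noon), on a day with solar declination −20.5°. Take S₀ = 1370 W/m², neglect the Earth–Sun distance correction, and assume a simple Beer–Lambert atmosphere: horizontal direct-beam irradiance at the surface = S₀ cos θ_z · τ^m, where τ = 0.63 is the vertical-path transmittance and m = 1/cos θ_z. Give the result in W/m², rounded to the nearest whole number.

Hour angle H = 15° × (13.25 − 12) = 18.75°.
cos θ_z = sin(15.3°) sin(-20.5°) + cos(15.3°) cos(-20.5°) cos(18.75°) = -0.0924 + 0.8555 = 0.7631.
Air mass m = 1/cos θ_z = 1/0.7631 = 1.310; τ^m = 0.63^1.310 = 0.5459.
Surface direct beam = 1370 × 0.7631 × 0.5459 = 570.71 W/m².

571 W/m²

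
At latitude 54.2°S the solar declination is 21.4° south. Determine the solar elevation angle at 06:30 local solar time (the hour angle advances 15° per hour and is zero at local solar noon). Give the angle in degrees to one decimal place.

21.5°

Hour angle H = 15° × (6.5 − 12) = -82.50°.
cos θ_z = sin(-54.2°) sin(-21.4°) + cos(-54.2°) cos(-21.4°) cos(-82.50°) = 0.2959 + 0.0711 = 0.3670.
θ_z = arccos(0.3670) = 68.47°, so the elevation is 90° − 68.47° = 21.53°.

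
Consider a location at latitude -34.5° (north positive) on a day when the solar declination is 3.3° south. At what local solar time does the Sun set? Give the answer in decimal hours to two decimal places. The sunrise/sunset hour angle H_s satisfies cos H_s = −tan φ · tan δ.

18.15 h

−tan φ tan δ = −(-0.6873)(-0.0577) = -0.0397; H_s = arccos(-0.0397) = 92.28°.
Sunset is at 12 + H_s/15 = 12 + 6.152 = 18.152 h local solar time.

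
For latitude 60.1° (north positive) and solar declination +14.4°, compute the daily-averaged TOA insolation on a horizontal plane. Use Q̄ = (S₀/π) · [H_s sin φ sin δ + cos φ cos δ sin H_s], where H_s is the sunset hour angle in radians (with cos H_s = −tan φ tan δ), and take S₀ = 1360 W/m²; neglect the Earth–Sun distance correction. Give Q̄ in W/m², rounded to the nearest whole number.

The sunset hour angle satisfies cos H_s = −tan φ tan δ = -0.4465, giving H_s = 116.52°. In radians, H_s = 2.0337.
H_s sin φ sin δ = 2.0337 × 0.8669 × 0.2487 = 0.4385.
cos φ cos δ sin H_s = 0.4985 × 0.9686 × 0.8948 = 0.4321.
Q̄ = (1360/π) × (0.4385 + 0.4321) = 432.90 × 0.8706 = 376.88 W/m².

377 W/m²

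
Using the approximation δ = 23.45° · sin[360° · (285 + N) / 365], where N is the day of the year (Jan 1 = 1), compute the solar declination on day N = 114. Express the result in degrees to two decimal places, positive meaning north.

360 × (285 + 114) / 365 = 393.534°; sin(393.534°) = 0.5524.
δ = 23.45 × 0.5524 = 12.954° ≈ +12.95°.

+12.95°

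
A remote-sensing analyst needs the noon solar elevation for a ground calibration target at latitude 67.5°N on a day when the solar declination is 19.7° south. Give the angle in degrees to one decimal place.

2.8°

At local solar noon the hour angle is zero, so the elevation is 90° − |φ − δ| = 90° − |67.5° − (-19.7°)| = 90° − 87.2° = 2.8°.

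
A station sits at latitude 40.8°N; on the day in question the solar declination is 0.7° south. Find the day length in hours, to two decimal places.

−tan φ tan δ = −(0.8632)(-0.0122) = 0.0105; H_s = arccos(0.0105) = 89.40°.
Day length = 2 H_s / 15° h⁻¹ = 178.80° / 15 = 11.920 h.

11.92 hours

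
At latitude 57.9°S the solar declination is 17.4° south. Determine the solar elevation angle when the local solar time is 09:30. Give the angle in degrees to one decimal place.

Hour angle H = 15° × (9.5 − 12) = -37.50°.
cos θ_z = sin φ sin δ + cos φ cos δ cos H = (-0.8471)(-0.2990) + (0.5314)(0.9542)(0.7934) = 0.6556.
θ_z = arccos(0.6556) = 49.03°, so the elevation is 90° − 49.03° = 40.97°.

41.0°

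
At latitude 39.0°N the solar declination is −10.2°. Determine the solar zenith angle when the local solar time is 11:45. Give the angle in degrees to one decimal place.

49.3°

Hour angle H = 15° × (11.75 − 12) = -3.75°.
cos θ_z = sin φ sin δ + cos φ cos δ cos H = (0.6293)(-0.1771) + (0.7771)(0.9842)(0.9979) = 0.6518.
θ_z = arccos(0.6518) = 49.32°.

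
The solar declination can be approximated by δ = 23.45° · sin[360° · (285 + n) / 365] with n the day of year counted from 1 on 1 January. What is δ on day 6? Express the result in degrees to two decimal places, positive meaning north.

360 × (285 + 6) / 365 = 287.014°; sin(287.014°) = -0.9562.
δ = 23.45 × -0.9562 = -22.423° ≈ -22.42°.

-22.42°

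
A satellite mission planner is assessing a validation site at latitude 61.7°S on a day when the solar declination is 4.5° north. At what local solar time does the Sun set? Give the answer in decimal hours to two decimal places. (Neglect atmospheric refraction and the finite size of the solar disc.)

17.44 h

cos H_s = −tan(-61.7°) · tan(4.5°) = 0.1462, so H_s = arccos(0.1462) = 81.59°.
Sunset is at 12 + H_s/15 = 12 + 5.439 = 17.439 h local solar time.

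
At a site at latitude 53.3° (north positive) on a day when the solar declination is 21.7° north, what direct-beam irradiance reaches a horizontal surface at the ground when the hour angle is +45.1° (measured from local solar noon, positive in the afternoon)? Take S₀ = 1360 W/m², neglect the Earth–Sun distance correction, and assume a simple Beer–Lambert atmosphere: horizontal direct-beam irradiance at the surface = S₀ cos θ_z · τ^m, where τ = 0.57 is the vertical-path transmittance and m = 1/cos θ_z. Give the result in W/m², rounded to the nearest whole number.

414 W/m²

With φ = 53.3°, δ = 21.7°, H = 45.10°: sin φ sin δ = 0.2965, cos φ cos δ cos H = 0.3920, so cos θ_z = 0.6885.
Air mass m = 1/cos θ_z = 1/0.6885 = 1.452; τ^m = 0.57^1.452 = 0.4421.
Surface direct beam = 1360 × 0.6885 × 0.4421 = 413.96 W/m².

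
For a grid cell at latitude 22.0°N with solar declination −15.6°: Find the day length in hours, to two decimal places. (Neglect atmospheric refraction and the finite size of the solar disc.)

−tan φ tan δ = −(0.4040)(-0.2792) = 0.1128; H_s = arccos(0.1128) = 83.52°.
Day length = 2 H_s / 15° h⁻¹ = 167.04° / 15 = 11.136 h.

11.14 hours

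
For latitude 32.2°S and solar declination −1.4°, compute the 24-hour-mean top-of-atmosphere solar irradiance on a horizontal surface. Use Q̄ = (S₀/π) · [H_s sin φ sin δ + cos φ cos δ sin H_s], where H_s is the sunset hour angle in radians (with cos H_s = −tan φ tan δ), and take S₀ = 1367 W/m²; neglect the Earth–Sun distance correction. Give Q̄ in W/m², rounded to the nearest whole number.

cos H_s = −tan(-32.2°) · tan(-1.4°) = -0.0154, so H_s = arccos(-0.0154) = 90.88°. In radians, H_s = 1.5862.
H_s sin φ sin δ = 1.5862 × -0.5329 × -0.0244 = 0.0206.
cos φ cos δ sin H_s = 0.8462 × 0.9997 × 0.9999 = 0.8459.
Q̄ = (1367/π) × (0.0206 + 0.8459) = 435.13 × 0.8665 = 377.04 W/m².

377 W/m²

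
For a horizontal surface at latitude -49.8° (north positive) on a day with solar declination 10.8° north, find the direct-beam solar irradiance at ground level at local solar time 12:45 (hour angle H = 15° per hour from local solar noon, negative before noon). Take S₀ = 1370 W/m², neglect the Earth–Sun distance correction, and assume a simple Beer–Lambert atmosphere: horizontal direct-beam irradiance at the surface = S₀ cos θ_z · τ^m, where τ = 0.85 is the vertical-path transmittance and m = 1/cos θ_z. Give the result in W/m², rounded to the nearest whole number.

467 W/m²

Hour angle H = 15° × (12.75 − 12) = 11.25°.
cos θ_z = sin(-49.8°) sin(10.8°) + cos(-49.8°) cos(10.8°) cos(11.25°) = -0.1431 + 0.6218 = 0.4787.
Air mass m = 1/cos θ_z = 1/0.4787 = 2.089; τ^m = 0.85^2.089 = 0.7121.
Surface direct beam = 1370 × 0.4787 × 0.7121 = 467.01 W/m².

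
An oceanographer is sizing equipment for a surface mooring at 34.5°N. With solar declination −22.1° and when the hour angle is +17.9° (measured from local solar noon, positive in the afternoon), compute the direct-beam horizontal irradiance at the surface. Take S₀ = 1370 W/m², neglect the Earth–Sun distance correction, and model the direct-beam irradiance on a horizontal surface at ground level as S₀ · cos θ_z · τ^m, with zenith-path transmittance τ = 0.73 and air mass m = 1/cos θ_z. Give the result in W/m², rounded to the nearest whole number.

381 W/m²

With φ = 34.5°, δ = -22.1°, H = 17.90°: sin φ sin δ = -0.2131, cos φ cos δ cos H = 0.7266, so cos θ_z = 0.5135.
Air mass m = 1/cos θ_z = 1/0.5135 = 1.947; τ^m = 0.73^1.947 = 0.5419.
Surface direct beam = 1370 × 0.5135 × 0.5419 = 381.22 W/m².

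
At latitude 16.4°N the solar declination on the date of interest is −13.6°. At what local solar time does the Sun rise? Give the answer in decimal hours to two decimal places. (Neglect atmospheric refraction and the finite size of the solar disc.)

cos H_s = −tan(16.4°) · tan(-13.6°) = 0.0712, so H_s = arccos(0.0712) = 85.92°.
Sunrise is at 12 − H_s/15 = 12 − 5.728 = 6.272 h local solar time.

6.27 h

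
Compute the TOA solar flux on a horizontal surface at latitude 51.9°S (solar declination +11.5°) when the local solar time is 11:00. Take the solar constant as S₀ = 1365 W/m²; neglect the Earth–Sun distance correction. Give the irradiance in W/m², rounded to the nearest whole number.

583 W/m²

Hour angle H = 15° × (11 − 12) = -15.00°.
With φ = -51.9°, δ = 11.5°, H = -15.00°: sin φ sin δ = -0.1569, cos φ cos δ cos H = 0.5840, so cos θ_z = 0.4271.
Top-of-atmosphere irradiance = S₀ cos θ_z = 1365 × 0.4271 = 582.99 W/m².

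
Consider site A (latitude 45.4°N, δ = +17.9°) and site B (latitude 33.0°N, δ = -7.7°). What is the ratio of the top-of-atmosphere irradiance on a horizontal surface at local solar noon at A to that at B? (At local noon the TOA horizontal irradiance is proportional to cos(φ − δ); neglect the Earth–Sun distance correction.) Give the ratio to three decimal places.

1.170

A: cos θ_z = cos(45.4° − (17.9°)) = 0.8870.
B: cos θ_z = cos(33.0° − (-7.7°)) = 0.7581.
Ratio A/B = 0.8870 / 0.7581 = 1.1700.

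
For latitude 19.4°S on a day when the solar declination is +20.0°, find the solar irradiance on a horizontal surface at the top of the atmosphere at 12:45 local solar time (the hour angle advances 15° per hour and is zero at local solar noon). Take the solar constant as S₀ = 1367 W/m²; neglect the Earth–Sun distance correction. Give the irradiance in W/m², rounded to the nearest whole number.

Hour angle H = 15° × (12.75 − 12) = 11.25°.
With φ = -19.4°, δ = 20.0°, H = 11.25°: sin φ sin δ = -0.1136, cos φ cos δ cos H = 0.8693, so cos θ_z = 0.7557.
Top-of-atmosphere irradiance = S₀ cos θ_z = 1367 × 0.7557 = 1033.04 W/m².

1033 W/m²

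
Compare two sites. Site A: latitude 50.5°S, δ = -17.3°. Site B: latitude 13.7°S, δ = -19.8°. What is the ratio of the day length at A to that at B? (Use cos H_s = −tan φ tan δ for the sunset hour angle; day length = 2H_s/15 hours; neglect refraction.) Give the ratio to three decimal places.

1.181

A: H_s = arccos(−tan -50.5° · tan -17.3°) = 112.20°, so 2H_s/15 = 14.9600 h.
B: H_s = arccos(−tan -13.7° · tan -19.8°) = 95.03°, so 2H_s/15 = 12.6707 h.
Ratio A/B = 14.9600 / 12.6707 = 1.1807.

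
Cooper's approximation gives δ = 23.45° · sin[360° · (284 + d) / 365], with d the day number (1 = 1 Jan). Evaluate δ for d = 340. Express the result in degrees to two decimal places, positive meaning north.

-22.70°

360 × (284 + 340) / 365 = 615.452°; sin(615.452°) = -0.9679.
δ = 23.45 × -0.9679 = -22.697° ≈ -22.70°.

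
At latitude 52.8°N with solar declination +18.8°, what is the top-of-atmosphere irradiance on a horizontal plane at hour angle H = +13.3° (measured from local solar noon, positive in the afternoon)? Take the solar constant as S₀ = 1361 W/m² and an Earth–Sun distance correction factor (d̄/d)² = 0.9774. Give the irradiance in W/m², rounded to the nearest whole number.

1082 W/m²

cos θ_z = sin(52.8°) sin(18.8°) + cos(52.8°) cos(18.8°) cos(13.30°) = 0.2567 + 0.5570 = 0.8137.
Top-of-atmosphere irradiance = S₀ (d̄/d)² cos θ_z = 1361 × 0.9774 × 0.8137 = 1082.42 W/m².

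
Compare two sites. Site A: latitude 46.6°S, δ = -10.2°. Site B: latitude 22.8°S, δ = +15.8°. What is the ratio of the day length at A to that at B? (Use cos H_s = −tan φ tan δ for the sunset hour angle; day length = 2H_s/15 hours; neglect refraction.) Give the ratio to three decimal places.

1.214

A: H_s = arccos(−tan -46.6° · tan -10.2°) = 100.97°, so 2H_s/15 = 13.4627 h.
B: H_s = arccos(−tan -22.8° · tan 15.8°) = 83.17°, so 2H_s/15 = 11.0893 h.
Ratio A/B = 13.4627 / 11.0893 = 1.2140.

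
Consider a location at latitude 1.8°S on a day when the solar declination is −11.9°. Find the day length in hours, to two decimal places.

−tan φ tan δ = −(-0.0314)(-0.2107) = -0.0066; H_s = arccos(-0.0066) = 90.38°.
Day length = 2 H_s / 15° h⁻¹ = 180.76° / 15 = 12.051 h.

12.05 hours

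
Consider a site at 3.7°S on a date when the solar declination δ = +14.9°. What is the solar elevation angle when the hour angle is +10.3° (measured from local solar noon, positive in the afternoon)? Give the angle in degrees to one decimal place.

68.8°

With φ = -3.7°, δ = 14.9°, H = 10.30°: sin φ sin δ = -0.0166, cos φ cos δ cos H = 0.9488, so cos θ_z = 0.9322.
θ_z = arccos(0.9322) = 21.22°, so the elevation is 90° − 21.22° = 68.78°.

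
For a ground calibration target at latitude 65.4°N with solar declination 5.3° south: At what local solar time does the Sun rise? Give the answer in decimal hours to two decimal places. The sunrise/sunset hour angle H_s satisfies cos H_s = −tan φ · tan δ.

6.78 h

−tan φ tan δ = −(2.1842)(-0.0928) = 0.2027; H_s = arccos(0.2027) = 78.31°.
Sunrise is at 12 − H_s/15 = 12 − 5.221 = 6.779 h local solar time.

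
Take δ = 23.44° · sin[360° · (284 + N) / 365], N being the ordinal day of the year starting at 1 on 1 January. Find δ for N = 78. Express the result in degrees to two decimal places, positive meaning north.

-1.21°

360 × (284 + 78) / 365 = 357.041°; sin(357.041°) = -0.0516.
δ = 23.44 × -0.0516 = -1.210° ≈ -1.21°.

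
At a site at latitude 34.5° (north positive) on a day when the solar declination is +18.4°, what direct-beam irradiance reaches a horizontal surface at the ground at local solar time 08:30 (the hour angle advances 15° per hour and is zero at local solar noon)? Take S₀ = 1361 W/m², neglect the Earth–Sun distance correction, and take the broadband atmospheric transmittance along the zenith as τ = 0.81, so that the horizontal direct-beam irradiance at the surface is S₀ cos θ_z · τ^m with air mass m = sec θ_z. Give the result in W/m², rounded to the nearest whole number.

Hour angle H = 15° × (8.5 − 12) = -52.50°.
cos θ_z = sin φ sin δ + cos φ cos δ cos H = (0.5664)(0.3156) + (0.8241)(0.9489)(0.6088) = 0.6548.
Air mass m = 1/cos θ_z = 1/0.6548 = 1.527; τ^m = 0.81^1.527 = 0.7249.
Surface direct beam = 1361 × 0.6548 × 0.7249 = 646.02 W/m².

646 W/m²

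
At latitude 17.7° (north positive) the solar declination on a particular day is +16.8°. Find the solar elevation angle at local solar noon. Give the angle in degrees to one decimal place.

At local solar noon the hour angle is zero, so the elevation is 90° − |φ − δ| = 90° − |17.7° − (16.8°)| = 90° − 0.9° = 89.1°.

89.1°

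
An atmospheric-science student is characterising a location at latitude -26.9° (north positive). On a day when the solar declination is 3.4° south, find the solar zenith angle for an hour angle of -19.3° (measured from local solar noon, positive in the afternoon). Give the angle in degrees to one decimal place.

cos θ_z = sin(-26.9°) sin(-3.4°) + cos(-26.9°) cos(-3.4°) cos(-19.30°) = 0.0268 + 0.8402 = 0.8670.
θ_z = arccos(0.8670) = 29.89°.

29.9°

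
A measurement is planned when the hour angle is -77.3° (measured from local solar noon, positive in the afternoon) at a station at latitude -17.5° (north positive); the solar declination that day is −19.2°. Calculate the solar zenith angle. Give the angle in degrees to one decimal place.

cos θ_z = sin φ sin δ + cos φ cos δ cos H = (-0.3007)(-0.3289) + (0.9537)(0.9444)(0.2198) = 0.2969.
θ_z = arccos(0.2969) = 72.73°.

72.7°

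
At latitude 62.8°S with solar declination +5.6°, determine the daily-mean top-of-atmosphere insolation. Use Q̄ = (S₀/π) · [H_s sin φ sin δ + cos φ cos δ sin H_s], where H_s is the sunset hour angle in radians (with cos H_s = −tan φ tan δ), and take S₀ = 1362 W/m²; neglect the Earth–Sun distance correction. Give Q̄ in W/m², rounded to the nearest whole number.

142 W/m²

−tan φ tan δ = −(-1.9458)(0.0981) = 0.1909; H_s = arccos(0.1909) = 78.99°. In radians, H_s = 1.3786.
H_s sin φ sin δ = 1.3786 × -0.8894 × 0.0976 = -0.1197.
cos φ cos δ sin H_s = 0.4571 × 0.9952 × 0.9816 = 0.4465.
Q̄ = (1362/π) × (-0.1197 + 0.4465) = 433.54 × 0.3268 = 141.68 W/m².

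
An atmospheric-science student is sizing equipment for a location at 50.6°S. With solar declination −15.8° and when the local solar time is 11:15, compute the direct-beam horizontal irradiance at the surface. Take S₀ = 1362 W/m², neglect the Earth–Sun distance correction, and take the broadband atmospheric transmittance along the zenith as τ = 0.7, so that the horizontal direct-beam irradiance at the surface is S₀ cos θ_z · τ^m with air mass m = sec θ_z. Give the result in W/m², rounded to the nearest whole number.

710 W/m²

Hour angle H = 15° × (11.25 − 12) = -11.25°.
cos θ_z = sin(-50.6°) sin(-15.8°) + cos(-50.6°) cos(-15.8°) cos(-11.25°) = 0.2104 + 0.5990 = 0.8094.
Air mass m = 1/cos θ_z = 1/0.8094 = 1.235; τ^m = 0.7^1.235 = 0.6437.
Surface direct beam = 1362 × 0.8094 × 0.6437 = 709.62 W/m².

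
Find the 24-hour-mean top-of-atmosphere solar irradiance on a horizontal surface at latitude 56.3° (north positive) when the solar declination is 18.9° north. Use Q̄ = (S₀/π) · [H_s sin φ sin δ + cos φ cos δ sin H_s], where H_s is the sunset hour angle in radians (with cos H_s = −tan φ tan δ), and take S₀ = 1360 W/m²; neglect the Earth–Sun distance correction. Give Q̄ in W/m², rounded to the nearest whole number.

−tan φ tan δ = −(1.4994)(0.3424) = -0.5134; H_s = arccos(-0.5134) = 120.89°. In radians, H_s = 2.1099.
H_s sin φ sin δ = 2.1099 × 0.8320 × 0.3239 = 0.5686.
cos φ cos δ sin H_s = 0.5548 × 0.9461 × 0.8582 = 0.4505.
Q̄ = (1360/π) × (0.5686 + 0.4505) = 432.90 × 1.0191 = 441.17 W/m².

441 W/m²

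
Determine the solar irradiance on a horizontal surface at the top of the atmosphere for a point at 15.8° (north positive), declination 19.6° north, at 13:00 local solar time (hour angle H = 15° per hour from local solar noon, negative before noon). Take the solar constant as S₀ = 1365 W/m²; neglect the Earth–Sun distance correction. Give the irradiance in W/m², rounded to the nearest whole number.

Hour angle H = 15° × (13 − 12) = 15.00°.
With φ = 15.8°, δ = 19.6°, H = 15.00°: sin φ sin δ = 0.0913, cos φ cos δ cos H = 0.8756, so cos θ_z = 0.9669.
Top-of-atmosphere irradiance = S₀ cos θ_z = 1365 × 0.9669 = 1319.82 W/m².

1320 W/m²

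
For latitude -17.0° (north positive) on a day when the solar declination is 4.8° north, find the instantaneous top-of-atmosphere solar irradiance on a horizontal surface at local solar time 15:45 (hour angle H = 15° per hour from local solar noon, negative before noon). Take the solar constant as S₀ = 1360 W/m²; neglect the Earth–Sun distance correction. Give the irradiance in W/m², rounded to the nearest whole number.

Hour angle H = 15° × (15.75 − 12) = 56.25°.
With φ = -17.0°, δ = 4.8°, H = 56.25°: sin φ sin δ = -0.0245, cos φ cos δ cos H = 0.5294, so cos θ_z = 0.5049.
Top-of-atmosphere irradiance = S₀ cos θ_z = 1360 × 0.5049 = 686.66 W/m².

687 W/m²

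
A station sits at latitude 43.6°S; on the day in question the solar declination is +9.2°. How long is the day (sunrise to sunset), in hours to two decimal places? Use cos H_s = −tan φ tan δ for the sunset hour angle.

cos H_s = −tan(-43.6°) · tan(9.2°) = 0.1542, so H_s = arccos(0.1542) = 81.13°.
Day length = 2 H_s / 15° h⁻¹ = 162.26° / 15 = 10.817 h.

10.82 hours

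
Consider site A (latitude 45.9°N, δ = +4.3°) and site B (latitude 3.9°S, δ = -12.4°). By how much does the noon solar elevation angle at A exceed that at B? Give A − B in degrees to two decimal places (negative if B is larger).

A: 90° − |45.9 − (4.3)| = 48.40°.
B: 90° − |-3.9 − (-12.4)| = 81.50°.
A − B = 48.40 − 81.50 = -33.10°.

-33.10°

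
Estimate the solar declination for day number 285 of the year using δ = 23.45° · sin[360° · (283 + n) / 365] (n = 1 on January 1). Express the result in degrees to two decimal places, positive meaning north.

360 × (283 + 285) / 365 = 560.219°; sin(560.219°) = -0.3456.
δ = 23.45 × -0.3456 = -8.104° ≈ -8.10°.

-8.10°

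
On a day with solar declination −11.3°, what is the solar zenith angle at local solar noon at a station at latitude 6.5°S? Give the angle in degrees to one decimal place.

At local solar noon the hour angle is zero, so the zenith angle is |φ − δ| = |-6.5° − (-11.3°)| = 4.8°.

4.8°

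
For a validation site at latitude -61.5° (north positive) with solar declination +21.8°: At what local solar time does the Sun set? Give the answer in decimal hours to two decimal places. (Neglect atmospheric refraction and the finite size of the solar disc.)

cos H_s = −tan(-61.5°) · tan(21.8°) = 0.7367, so H_s = arccos(0.7367) = 42.55°.
Sunset is at 12 + H_s/15 = 12 + 2.837 = 14.837 h local solar time.

14.84 h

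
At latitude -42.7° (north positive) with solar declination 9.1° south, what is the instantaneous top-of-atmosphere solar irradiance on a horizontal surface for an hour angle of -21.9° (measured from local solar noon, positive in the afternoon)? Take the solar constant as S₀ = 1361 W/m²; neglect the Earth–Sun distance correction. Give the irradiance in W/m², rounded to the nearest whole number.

1062 W/m²

cos θ_z = sin(-42.7°) sin(-9.1°) + cos(-42.7°) cos(-9.1°) cos(-21.90°) = 0.1073 + 0.6733 = 0.7806.
Top-of-atmosphere irradiance = S₀ cos θ_z = 1361 × 0.7806 = 1062.40 W/m².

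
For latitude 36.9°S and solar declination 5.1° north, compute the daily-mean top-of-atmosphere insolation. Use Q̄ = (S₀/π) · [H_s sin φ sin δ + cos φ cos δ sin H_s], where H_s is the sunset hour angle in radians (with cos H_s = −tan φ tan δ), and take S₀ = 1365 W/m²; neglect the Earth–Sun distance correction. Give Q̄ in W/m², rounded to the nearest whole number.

cos H_s = −tan(-36.9°) · tan(5.1°) = 0.0670, so H_s = arccos(0.0670) = 86.16°. In radians, H_s = 1.5038.
H_s sin φ sin δ = 1.5038 × -0.6004 × 0.0889 = -0.0803.
cos φ cos δ sin H_s = 0.7997 × 0.9960 × 0.9978 = 0.7947.
Q̄ = (1365/π) × (-0.0803 + 0.7947) = 434.49 × 0.7144 = 310.40 W/m².

310 W/m²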